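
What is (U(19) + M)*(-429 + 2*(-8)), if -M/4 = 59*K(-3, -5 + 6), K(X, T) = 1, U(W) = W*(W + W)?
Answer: -216270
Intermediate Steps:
U(W) = 2*W² (U(W) = W*(2*W) = 2*W²)
M = -236 ≈ -236.00
(U(19) + M)*(-429 + 2*(-8)) = (2*19² - 236)*(-429 + 2*(-8)) = (2*361 - 236)*(-429 - 16) = (722 - 236)*(-445) = 486*(-445) = -216270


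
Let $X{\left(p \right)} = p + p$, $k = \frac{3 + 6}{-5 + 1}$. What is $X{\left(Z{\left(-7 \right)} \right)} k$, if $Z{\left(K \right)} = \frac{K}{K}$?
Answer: $- \frac{9}{2} \approx -4.5$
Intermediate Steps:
$Z{\left(K \right)} = 1$
$k = - \frac{9}{4}$ ($k = \frac{9}{-4} = 9 \left(- \frac{1}{4}\right) = - \frac{9}{4} \approx -2.25$)
$X{\left(p \right)} = 2 p$
$X{\left(Z{\left(-7 \right)} \right)} k = 2 \cdot 1 \left(- \frac{9}{4}\right) = 2 \left(- \frac{9}{4}\right) = - \frac{9}{2}$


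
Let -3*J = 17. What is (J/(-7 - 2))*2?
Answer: 34/27 ≈ 1.2593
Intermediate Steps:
J = -17/3 (J = -1/3*17 = -17/3 ≈ -5.6667)
(J/(-7 - 2))*2 = -17/(3*(-7 - 2))*2 = -17/3/(-9)*2 = -17/3*(-1/9)*2 = (17/27)*2 = 34/27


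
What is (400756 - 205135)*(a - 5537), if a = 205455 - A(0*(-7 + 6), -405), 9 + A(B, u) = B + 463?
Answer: 39019347144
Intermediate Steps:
A(B, u) = 454 + B (A(B, u) = -9 + (B + 463) = -9 + (463 + B) = 454 + B)
a = 205001 (a = 205455 - (454 + 0*(-7 + 6)) = 205455 - (454 + 0*(-1)) = 205455 - (454 + 0) = 205455 - 1*454 = 205455 - 454 = 205001)
(400756 - 205135)*(a - 5537) = (400756 - 205135)*(205001 - 5537) = 195621*199464 = 39019347144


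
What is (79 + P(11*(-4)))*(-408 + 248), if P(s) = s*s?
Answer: -322400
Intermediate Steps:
P(s) = s²
(79 + P(11*(-4)))*(-408 + 248) = (79 + (11*(-4))²)*(-408 + 248) = (79 + (-44)²)*(-160) = (79 + 1936)*(-160) = 2015*(-160) = -322400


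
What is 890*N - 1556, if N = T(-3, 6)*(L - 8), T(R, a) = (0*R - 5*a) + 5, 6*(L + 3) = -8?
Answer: 818582/3 ≈ 2.7286e+5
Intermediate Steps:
L = -13/3 (L = -3 + (⅙)*(-8) = -3 - 4/3 = -13/3 ≈ -4.3333)
T(R, a) = 5 - 5*a (T(R, a) = (0 - 5*a) + 5 = -5*a + 5 = 5 - 5*a)
N = 925/3 (N = (5 - 5*6)*(-13/3 - 8) = (5 - 30)*(-37/3) = -25*(-37/3) = 925/3 ≈ 308.33)
890*N - 1556 = 890*(925/3) - 1556 = 823250/3 - 1556 = 818582/3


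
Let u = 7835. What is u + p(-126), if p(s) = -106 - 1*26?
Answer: 7703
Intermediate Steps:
p(s) = -132 (p(s) = -106 - 26 = -132)
u + p(-126) = 7835 - 132 = 7703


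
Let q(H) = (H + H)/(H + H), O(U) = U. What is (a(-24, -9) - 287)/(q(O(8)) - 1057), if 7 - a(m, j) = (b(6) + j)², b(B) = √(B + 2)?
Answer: 123/352 - 3*√2/88 ≈ 0.30122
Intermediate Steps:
b(B) = √(2 + B)
q(H) = 1 (q(H) = (2*H)/((2*H)) = (2*H)*(1/(2*H)) = 1)
a(m, j) = 7 - (j + 2*√2)² (a(m, j) = 7 - (√(2 + 6) + j)² = 7 - (√8 + j)² = 7 - (2*√2 + j)² = 7 - (j + 2*√2)²)
(a(-24, -9) - 287)/(q(O(8)) - 1057) = ((7 - (-9 + 2*√2)²) - 287)/(1 - 1057) = (-280 - (-9 + 2*√2)²)/(-1056) = (-280 - (-9 + 2*√2)²)*(-1/1056) = 35/132 + (-9 + 2*√2)²/1056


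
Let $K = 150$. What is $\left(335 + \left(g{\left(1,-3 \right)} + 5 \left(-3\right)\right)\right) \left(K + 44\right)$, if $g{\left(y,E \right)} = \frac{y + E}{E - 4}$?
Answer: $\frac{434948}{7} \approx 62135.0$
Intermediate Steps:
$g{\left(y,E \right)} = \frac{E + y}{-4 + E}$
$\left(335 + \left(g{\left(1,-3 \right)} + 5 \left(-3\right)\right)\right) \left(K + 44\right) = \left(335 + \left(\frac{-3 + 1}{-4 - 3} + 5 \left(-3\right)\right)\right) \left(150 + 44\right) = \left(335 - \left(15 - \frac{1}{-7} \left(-2\right)\right)\right) 194 = \left(335 - \frac{103}{7}\right) 194 = \frac{2242}{7} \cdot 194 = \frac{434948}{7}$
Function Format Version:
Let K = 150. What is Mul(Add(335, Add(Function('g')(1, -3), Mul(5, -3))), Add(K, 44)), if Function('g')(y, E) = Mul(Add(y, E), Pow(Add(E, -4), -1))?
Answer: Rational(434948, 7) ≈ 62135.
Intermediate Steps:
Function('g')(y, E) = Mul(Pow(Add(-4, E), -1), Add(E, y)) (Function('g')(y, E) = Mul(Add(E, y), Pow(Add(-4, E), -1)) = Mul(Pow(Add(-4, E), -1), Add(E, y)))
Mul(Add(335, Add(Function('g')(1, -3), Mul(5, -3))), Add(K, 44)) = Mul(Add(335, Add(Mul(Pow(Add(-4, -3), -1), Add(-3, 1)), Mul(5, -3))), Add(150, 44)) = Mul(Add(335, Add(Mul(Pow(-7, -1), -2), -15)), 194) = Mul(Add(335, Add(Mul(Rational(-1, 7), -2), -15)), 194) = Mul(Add(335, Add(Rational(2, 7), -15)), 194) = Mul(Add(335, Rational(-103, 7)), 194) = Mul(Rational(2242, 7), 194) = Rational(434948, 7)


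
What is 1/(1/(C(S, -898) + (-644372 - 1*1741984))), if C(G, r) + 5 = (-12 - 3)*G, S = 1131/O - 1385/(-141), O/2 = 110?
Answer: -4935458719/2068 ≈ -2.3866e+6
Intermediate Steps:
O = 220 (O = 2*110 = 220)
S = 464171/31020 (S = 1131/220 - 1385/(-141) = 1131*(1/220) - 1385*(-1/141) = 1131/220 + 1385/141 = 464171/31020 ≈ 14.964)
C(G, r) = -5 - 15*G (C(G, r) = -5 + (-12 - 3)*G = -5 - 15*G)
1/(1/(C(S, -898) + (-644372 - 1*1741984))) = 1/(1/((-5 - 15*464171/31020) + (-644372 - 1*1741984))) = 1/(1/((-5 - 464171/2068) + (-644372 - 1741984))) = 1/(1/(-474511/2068 - 2386356)) = 1/(1/(-4935458719/2068)) = 1/(-2068/4935458719) = -4935458719/2068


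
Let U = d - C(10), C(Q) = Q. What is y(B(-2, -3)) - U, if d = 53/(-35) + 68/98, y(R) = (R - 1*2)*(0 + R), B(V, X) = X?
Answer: 6326/245 ≈ 25.820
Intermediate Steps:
y(R) = R*(-2 + R) (y(R) = (R - 2)*R = (-2 + R)*R = R*(-2 + R))
d = -201/245 (d = 53*(-1/35) + 68*(1/98) = -53/35 + 34/49 = -201/245 ≈ -0.82041)
U = -2651/245 (U = -201/245 - 1*10 = -201/245 - 10 = -2651/245 ≈ -10.820)
y(B(-2, -3)) - U = -3*(-2 - 3) - 1*(-2651/245) = -3*(-5) + 2651/245 = 15 + 2651/245 = 6326/245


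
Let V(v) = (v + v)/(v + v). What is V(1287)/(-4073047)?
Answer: -1/4073047 ≈ -2.4552e-7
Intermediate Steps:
V(v) = 1 (V(v) = (2*v)/((2*v)) = (2*v)*(1/(2*v)) = 1)
V(1287)/(-4073047) = 1/(-4073047) = 1*(-1/4073047) = -1/4073047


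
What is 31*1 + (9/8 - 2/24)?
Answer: 769/24 ≈ 32.042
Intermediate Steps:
31*1 + (9/8 - 2/24) = 31 + (9*(⅛) - 2*1/24) = 31 + (9/8 - 1/12) = 31 + 25/24 = 769/24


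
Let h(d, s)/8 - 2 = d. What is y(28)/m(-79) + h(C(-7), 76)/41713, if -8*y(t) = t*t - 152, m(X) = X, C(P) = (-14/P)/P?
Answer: 292087/291991 ≈ 1.0003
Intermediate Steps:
C(P) = -14/P²
y(t) = 19 - t²/8 (y(t) = -(t*t - 152)/8 = -(t² - 152)/8 = -(-152 + t²)/8 = 19 - t²/8)
h(d, s) = 16 + 8*d
y(28)/m(-79) + h(C(-7), 76)/41713 = (19 - ⅛*28²)/(-79) + (16 + 8*(-14/(-7)²))/41713 = (19 - ⅛*784)*(-1/79) + (16 + 8*(-14*1/49))*(1/41713) = (19 - 98)*(-1/79) + (16 + 8*(-2/7))*(1/41713) = -79*(-1/79) + (16 - 16/7)*(1/41713) = 1 + (96/7)*(1/41713) = 1 + 96/291991 = 292087/291991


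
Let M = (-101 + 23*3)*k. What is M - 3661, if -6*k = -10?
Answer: -11143/3 ≈ -3714.3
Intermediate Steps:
k = 5/3 (k = -⅙*(-10) = 5/3 ≈ 1.6667)
M = -160/3 (M = (-101 + 23*3)*(5/3) = (-101 + 69)*(5/3) = -32*5/3 = -160/3 ≈ -53.333)
M - 3661 = -160/3 - 3661 = -11143/3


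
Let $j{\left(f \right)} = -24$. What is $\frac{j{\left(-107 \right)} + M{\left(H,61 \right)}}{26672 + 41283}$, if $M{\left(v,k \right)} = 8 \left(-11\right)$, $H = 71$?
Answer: $- \frac{112}{67955} \approx -0.0016482$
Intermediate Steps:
$M{\left(v,k \right)} = -88$
$\frac{j{\left(-107 \right)} + M{\left(H,61 \right)}}{26672 + 41283} = \frac{-24 - 88}{26672 + 41283} = - \frac{112}{67955}$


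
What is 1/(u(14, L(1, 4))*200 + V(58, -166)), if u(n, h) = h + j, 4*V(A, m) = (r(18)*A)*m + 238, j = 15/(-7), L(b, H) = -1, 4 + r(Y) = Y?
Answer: -14/479739 ≈ -2.9183e-5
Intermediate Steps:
r(Y) = -4 + Y
j = -15/7 (j = 15*(-1/7) = -15/7 ≈ -2.1429)
V(A, m) = 119/2 + 7*A*m/2 (V(A, m) = (((-4 + 18)*A)*m + 238)/4 = ((14*A)*m + 238)/4 = (14*A*m + 238)/4 = (238 + 14*A*m)/4 = 119/2 + 7*A*m/2)
u(n, h) = -15/7 + h (u(n, h) = h - 15/7 = -15/7 + h)
1/(u(14, L(1, 4))*200 + V(58, -166)) = 1/((-15/7 - 1)*200 + (119/2 + (7/2)*58*(-166))) = 1/(-22/7*200 + (119/2 - 33698)) = 1/(-4400/7 - 67277/2) = 1/(-479739/14) = -14/479739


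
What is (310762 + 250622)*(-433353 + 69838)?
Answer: -204071504760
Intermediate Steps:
(310762 + 250622)*(-433353 + 69838) = 561384*(-363515) = -204071504760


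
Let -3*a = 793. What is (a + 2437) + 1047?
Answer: 9659/3 ≈ 3219.7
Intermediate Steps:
a = -793/3 (a = -1/3*793 = -793/3 ≈ -264.33)
(a + 2437) + 1047 = (-793/3 + 2437) + 1047 = 6518/3 + 1047 = 9659/3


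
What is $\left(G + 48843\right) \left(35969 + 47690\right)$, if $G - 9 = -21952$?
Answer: $2250427100$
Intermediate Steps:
$G = -21943$ ($G = 9 - 21952 = -21943$)
$\left(G + 48843\right) \left(35969 + 47690\right) = \left(-21943 + 48843\right) \left(35969 + 47690\right) = 26900 \cdot 83659 = 2250427100$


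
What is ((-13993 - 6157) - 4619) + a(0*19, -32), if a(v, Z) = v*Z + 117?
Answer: -24652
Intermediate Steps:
a(v, Z) = 117 + Z*v (a(v, Z) = Z*v + 117 = 117 + Z*v)
((-13993 - 6157) - 4619) + a(0*19, -32) = ((-13993 - 6157) - 4619) + (117 - 0*19) = (-20150 - 4619) + (117 - 32*0) = -24769 + (117 + 0) = -24769 + 117 = -24652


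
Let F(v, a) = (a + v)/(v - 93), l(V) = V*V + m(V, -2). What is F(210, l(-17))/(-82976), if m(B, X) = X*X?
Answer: -503/9708192 ≈ -5.1812e-5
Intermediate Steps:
m(B, X) = X²
l(V) = 4 + V² (l(V) = V*V + (-2)² = V² + 4 = 4 + V²)
F(v, a) = (a + v)/(-93 + v)
F(210, l(-17))/(-82976) = (((4 + (-17)²) + 210)/(-93 + 210))/(-82976) = (((4 + 289) + 210)/117)*(-1/82976) = ((293 + 210)/117)*(-1/82976) = ((1/117)*503)*(-1/82976) = (503/117)*(-1/82976) = -503/9708192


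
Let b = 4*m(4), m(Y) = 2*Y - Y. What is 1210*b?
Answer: 19360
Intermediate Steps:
m(Y) = Y
b = 16 (b = 4*4 = 16)
1210*b = 1210*16 = 19360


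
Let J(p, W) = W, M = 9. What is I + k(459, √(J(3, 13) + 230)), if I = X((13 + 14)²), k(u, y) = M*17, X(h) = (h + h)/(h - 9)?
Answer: 6201/40 ≈ 155.02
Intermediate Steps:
X(h) = 2*h/(-9 + h) (X(h) = (2*h)/(-9 + h) = 2*h/(-9 + h))
k(u, y) = 153 (k(u, y) = 9*17 = 153)
I = 81/40 (I = 2*(13 + 14)²/(-9 + (13 + 14)²) = 2*27²/(-9 + 27²) = 2*729/(-9 + 729) = 2*729/720 = 2*729*(1/720) = 81/40 ≈ 2.0250)
I + k(459, √(J(3, 13) + 230)) = 81/40 + 153 = 6201/40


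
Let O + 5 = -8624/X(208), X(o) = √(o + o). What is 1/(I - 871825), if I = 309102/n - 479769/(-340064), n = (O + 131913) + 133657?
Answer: -13204903710650123033809213664/11512331178030674365992757168122107 - 786404180872679424*√26/1644618739718667766570393881160301 ≈ -1.1470e-6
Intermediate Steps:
X(o) = √2*√o (X(o) = √(2*o) = √2*√o)
O = -5 - 1078*√26/13 (O = -5 - 8624*√26/104 = -5 - 1078*√26/13 ≈ -427.83)
n = 265565 - 1078*√26/13 (n = ((-5 - 1078*√26/13) + 131913) + 133657 = (131908 - 1078*√26/13) + 133657 = 265565 - 1078*√26/13 ≈ 2.6514e+5)
I = 479769/340064 + 309102/(265565 - 1078*√26/13) (I = 309102/(265565 - 1078*√26/13) - 479769/(-340064) = 309102/(265565 - 1078*√26/13) - 479769*(-1/340064) = 309102/(265565 - 1078*√26/13) + 479769/340064 = 479769/340064 + 309102/(265565 - 1078*√26/13) ≈ 2.5766)
1/(I - 871825) = 1/((802753048154488293/311777366216628448 + 333211956*√26/916819675757) - 871825) = 1/(-271814499548763942189307/311777366216628448 + 333211956*√26/916819675757)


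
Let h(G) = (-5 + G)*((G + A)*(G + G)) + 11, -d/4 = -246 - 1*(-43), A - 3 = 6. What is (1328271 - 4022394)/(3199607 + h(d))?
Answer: -2694123/1079175946 ≈ -0.0024965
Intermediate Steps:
A = 9 (A = 3 + 6 = 9)
d = 812 (d = -4*(-246 - 1*(-43)) = -4*(-246 + 43) = -4*(-203) = 812)
h(G) = 11 + 2*G*(-5 + G)*(9 + G) (h(G) = (-5 + G)*((G + 9)*(G + G)) + 11 = (-5 + G)*((9 + G)*(2*G)) + 11 = (-5 + G)*(2*G*(9 + G)) + 11 = 2*G*(-5 + G)*(9 + G) + 11 = 11 + 2*G*(-5 + G)*(9 + G))
(1328271 - 4022394)/(3199607 + h(d)) = (1328271 - 4022394)/(3199607 + (11 - 90*812 + 2*812³ + 8*812²)) = -2694123/(3199607 + (11 - 73080 + 2*535387328 + 8*659344)) = -2694123/(3199607 + (11 - 73080 + 1070774656 + 5274752)) = -2694123/(3199607 + 1075976339) = -2694123/1079175946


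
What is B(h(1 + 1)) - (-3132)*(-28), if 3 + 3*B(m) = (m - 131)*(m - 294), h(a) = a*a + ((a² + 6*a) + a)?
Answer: -233443/3 ≈ -77814.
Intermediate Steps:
h(a) = 2*a² + 7*a (h(a) = a² + (a² + 7*a) = 2*a² + 7*a)
B(m) = -1 + (-294 + m)*(-131 + m)/3 (B(m) = -1 + ((m - 131)*(m - 294))/3 = -1 + ((-131 + m)*(-294 + m))/3 = -1 + ((-294 + m)*(-131 + m))/3 = -1 + (-294 + m)*(-131 + m)/3)
B(h(1 + 1)) - (-3132)*(-28) = (12837 - 425*(1 + 1)*(7 + 2*(1 + 1))/3 + ((1 + 1)*(7 + 2*(1 + 1)))²/3) - (-3132)*(-28) = (12837 - 850*(7 + 2*2)/3 + (2*(7 + 2*2))²/3) - 1*87696 = (12837 - 850*(7 + 4)/3 + (2*(7 + 4))²/3) - 87696 = (12837 - 850*11/3 + (2*11)²/3) - 87696 = (12837 - 425/3*22 + (⅓)*22²) - 87696 = (12837 - 9350/3 + (⅓)*484) - 87696 = (12837 - 9350/3 + 484/3) - 87696 = 29645/3 - 87696 = -233443/3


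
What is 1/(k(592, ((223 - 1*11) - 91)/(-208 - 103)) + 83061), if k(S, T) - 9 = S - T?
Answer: 311/26019003 ≈ 1.1953e-5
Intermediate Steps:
k(S, T) = 9 + S - T (k(S, T) = 9 + (S - T) = 9 + S - T)
1/(k(592, ((223 - 1*11) - 91)/(-208 - 103)) + 83061) = 1/((9 + 592 - ((223 - 1*11) - 91)/(-208 - 103)) + 83061) = 1/((9 + 592 - ((223 - 11) - 91)/(-311)) + 83061) = 1/((9 + 592 - (212 - 91)*(-1)/311) + 83061) = 1/((9 + 592 - 121*(-1)/311) + 83061) = 1/((9 + 592 - 1*(-121/311)) + 83061) = 1/((9 + 592 + 121/311) + 83061) = 1/(187032/311 + 83061) = 1/(26019003/311) = 311/26019003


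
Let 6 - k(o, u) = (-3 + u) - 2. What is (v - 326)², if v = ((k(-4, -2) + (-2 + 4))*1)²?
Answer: 10201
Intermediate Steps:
k(o, u) = 11 - u (k(o, u) = 6 - ((-3 + u) - 2) = 6 - (-5 + u) = 6 + (5 - u) = 11 - u)
v = 225 (v = (((11 - 1*(-2)) + (-2 + 4))*1)² = (((11 + 2) + 2)*1)² = ((13 + 2)*1)² = (15*1)² = 15² = 225)
(v - 326)² = (225 - 326)² = (-101)² = 10201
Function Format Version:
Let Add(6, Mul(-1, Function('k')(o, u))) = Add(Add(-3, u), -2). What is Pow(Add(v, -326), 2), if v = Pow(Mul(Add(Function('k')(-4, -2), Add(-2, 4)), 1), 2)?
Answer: 10201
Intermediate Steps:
Function('k')(o, u) = Add(11, Mul(-1, u)) (Function('k')(o, u) = Add(6, Mul(-1, Add(Add(-3, u), -2))) = Add(6, Mul(-1, Add(-5, u))) = Add(6, Add(5, Mul(-1, u))) = Add(11, Mul(-1, u)))
v = 225 (v = Pow(Mul(Add(Add(11, Mul(-1, -2)), Add(-2, 4)), 1), 2) = Pow(Mul(Add(Add(11, 2), 2), 1), 2) = Pow(Mul(Add(13, 2), 1), 2) = Pow(Mul(15, 1), 2) = Pow(15, 2) = 225)
Pow(Add(v, -326), 2) = Pow(Add(225, -326), 2) = Pow(-101, 2) = 10201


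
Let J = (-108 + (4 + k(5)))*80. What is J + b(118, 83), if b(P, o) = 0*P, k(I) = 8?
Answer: -7680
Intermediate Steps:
b(P, o) = 0
J = -7680 (J = (-108 + (4 + 8))*80 = (-108 + 12)*80 = -96*80 = -7680)
J + b(118, 83) = -7680 + 0 = -7680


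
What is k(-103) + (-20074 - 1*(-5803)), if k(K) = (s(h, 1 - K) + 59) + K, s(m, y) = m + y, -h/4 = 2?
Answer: -14219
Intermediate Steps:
h = -8 (h = -4*2 = -8)
k(K) = 52 (k(K) = ((-8 + (1 - K)) + 59) + K = ((-7 - K) + 59) + K = (52 - K) + K = 52)
k(-103) + (-20074 - 1*(-5803)) = 52 + (-20074 - 1*(-5803)) = 52 + (-20074 + 5803) = 52 - 14271 = -14219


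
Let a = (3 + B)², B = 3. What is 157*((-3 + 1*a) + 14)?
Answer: 7379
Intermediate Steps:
a = 36 (a = (3 + 3)² = 6² = 36)
157*((-3 + 1*a) + 14) = 157*((-3 + 1*36) + 14) = 157*((-3 + 36) + 14) = 157*(33 + 14) = 157*47 = 7379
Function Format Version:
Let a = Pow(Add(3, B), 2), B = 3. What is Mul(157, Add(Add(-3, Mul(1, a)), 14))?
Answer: 7379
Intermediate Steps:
a = 36 (a = Pow(Add(3, 3), 2) = Pow(6, 2) = 36)
Mul(157, Add(Add(-3, Mul(1, a)), 14)) = Mul(157, Add(Add(-3, Mul(1, 36)), 14)) = Mul(157, Add(Add(-3, 36), 14)) = Mul(157, Add(33, 14)) = Mul(157, 47) = 7379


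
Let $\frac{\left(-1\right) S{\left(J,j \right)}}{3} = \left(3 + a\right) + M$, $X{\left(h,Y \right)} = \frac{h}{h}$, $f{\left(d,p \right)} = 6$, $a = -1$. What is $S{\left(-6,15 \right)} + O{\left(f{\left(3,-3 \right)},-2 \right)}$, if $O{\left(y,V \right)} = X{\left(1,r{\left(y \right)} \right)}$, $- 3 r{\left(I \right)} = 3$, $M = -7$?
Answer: $16$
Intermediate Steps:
$r{\left(I \right)} = -1$ ($r{\left(I \right)} = \left(- \frac{1}{3}\right) 3 = -1$)
$X{\left(h,Y \right)} = 1$
$O{\left(y,V \right)} = 1$
$S{\left(J,j \right)} = 15$ ($S{\left(J,j \right)} = - 3 \left(\left(3 - 1\right) - 7\right) = - 3 \left(2 - 7\right) = \left(-3\right) \left(-5\right) = 15$)
$S{\left(-6,15 \right)} + O{\left(f{\left(3,-3 \right)},-2 \right)} = 15 + 1 = 16$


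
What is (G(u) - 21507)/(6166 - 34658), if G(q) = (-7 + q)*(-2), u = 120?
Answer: 21733/28492 ≈ 0.76278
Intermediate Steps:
G(q) = 14 - 2*q
(G(u) - 21507)/(6166 - 34658) = ((14 - 2*120) - 21507)/(6166 - 34658) = ((14 - 240) - 21507)/(-28492) = (-226 - 21507)*(-1/28492) = -21733*(-1/28492) = 21733/28492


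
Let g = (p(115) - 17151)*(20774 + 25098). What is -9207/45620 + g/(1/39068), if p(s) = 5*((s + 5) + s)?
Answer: -1306147391562484727/45620 ≈ -2.8631e+13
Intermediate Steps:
p(s) = 25 + 10*s (p(s) = 5*((5 + s) + s) = 5*(5 + 2*s) = 25 + 10*s)
g = -732851072 (g = ((25 + 10*115) - 17151)*(20774 + 25098) = ((25 + 1150) - 17151)*45872 = (1175 - 17151)*45872 = -15976*45872 = -732851072)
-9207/45620 + g/(1/39068) = -9207/45620 - 732851072/(1/39068) = -9207*1/45620 - 732851072/1/39068 = -9207/45620 - 732851072*39068 = -9207/45620 - 28631025680896 = -1306147391562484727/45620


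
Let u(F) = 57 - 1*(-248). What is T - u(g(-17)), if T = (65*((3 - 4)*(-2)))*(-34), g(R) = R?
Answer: -4725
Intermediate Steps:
u(F) = 305 (u(F) = 57 + 248 = 305)
T = -4420 (T = (65*(-1*(-2)))*(-34) = (65*2)*(-34) = 130*(-34) = -4420)
T - u(g(-17)) = -4420 - 1*305 = -4420 - 305 = -4725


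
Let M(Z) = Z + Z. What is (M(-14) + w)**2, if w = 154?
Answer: 15876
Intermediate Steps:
M(Z) = 2*Z
(M(-14) + w)**2 = (2*(-14) + 154)**2 = (-28 + 154)**2 = 126**2 = 15876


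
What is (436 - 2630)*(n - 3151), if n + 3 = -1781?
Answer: 10827390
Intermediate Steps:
n = -1784 (n = -3 - 1781 = -1784)
(436 - 2630)*(n - 3151) = (436 - 2630)*(-1784 - 3151) = -2194*(-4935) = 10827390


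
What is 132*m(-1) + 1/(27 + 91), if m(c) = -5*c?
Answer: 77881/118 ≈ 660.01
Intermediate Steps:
132*m(-1) + 1/(27 + 91) = 132*(-5*(-1)) + 1/(27 + 91) = 132*5 + 1/118 = 660 + 1/118 = 77881/118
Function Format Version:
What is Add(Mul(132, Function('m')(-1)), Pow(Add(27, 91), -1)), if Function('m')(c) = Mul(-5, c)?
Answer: Rational(77881, 118) ≈ 660.01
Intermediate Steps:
Add(Mul(132, Function('m')(-1)), Pow(Add(27, 91), -1)) = Add(Mul(132, Mul(-5, -1)), Pow(Add(27, 91), -1)) = Add(Mul(132, 5), Pow(118, -1)) = Add(660, Rational(1, 118)) = Rational(77881, 118)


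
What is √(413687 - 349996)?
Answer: √63691 ≈ 252.37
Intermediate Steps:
√(413687 - 349996) = √63691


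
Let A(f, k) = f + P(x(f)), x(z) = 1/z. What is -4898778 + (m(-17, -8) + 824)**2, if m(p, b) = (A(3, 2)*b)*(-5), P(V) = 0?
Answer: -4007642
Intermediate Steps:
x(z) = 1/z
A(f, k) = f (A(f, k) = f + 0 = f)
m(p, b) = -15*b (m(p, b) = (3*b)*(-5) = -15*b)
-4898778 + (m(-17, -8) + 824)**2 = -4898778 + (-15*(-8) + 824)**2 = -4898778 + (120 + 824)**2 = -4898778 + 944**2 = -4898778 + 891136 = -4007642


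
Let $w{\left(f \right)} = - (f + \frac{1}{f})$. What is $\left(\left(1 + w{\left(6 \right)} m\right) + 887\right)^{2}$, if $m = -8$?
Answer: $\frac{7907344}{9} \approx 8.7859 \cdot 10^{5}$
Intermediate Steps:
$w{\left(f \right)} = - f - \frac{1}{f}$
$\left(\left(1 + w{\left(6 \right)} m\right) + 887\right)^{2} = \left(\left(1 + \left(\left(-1\right) 6 - \frac{1}{6}\right) \left(-8\right)\right) + 887\right)^{2} = \left(\left(1 + \left(-6 - \frac{1}{6}\right) \left(-8\right)\right) + 887\right)^{2} = \left(\left(1 - - \frac{148}{3}\right) + 887\right)^{2} = \left(\left(1 + \frac{148}{3}\right) + 887\right)^{2} = \left(\frac{151}{3} + 887\right)^{2} = \left(\frac{2812}{3}\right)^{2} = \frac{7907344}{9}$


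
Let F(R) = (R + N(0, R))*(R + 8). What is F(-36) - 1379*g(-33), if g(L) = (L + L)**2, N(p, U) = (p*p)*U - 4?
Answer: -6005804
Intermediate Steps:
N(p, U) = -4 + U*p**2 (N(p, U) = p**2*U - 4 = U*p**2 - 4 = -4 + U*p**2)
F(R) = (-4 + R)*(8 + R) (F(R) = (R + (-4 + R*0**2))*(R + 8) = (R + (-4 + R*0))*(8 + R) = (R + (-4 + 0))*(8 + R) = (R - 4)*(8 + R) = (-4 + R)*(8 + R))
g(L) = 4*L**2 (g(L) = (2*L)**2 = 4*L**2)
F(-36) - 1379*g(-33) = (-32 + (-36)**2 + 4*(-36)) - 5516*(-33)**2 = (-32 + 1296 - 144) - 5516*1089 = 1120 - 1379*4356 = 1120 - 6006924 = -6005804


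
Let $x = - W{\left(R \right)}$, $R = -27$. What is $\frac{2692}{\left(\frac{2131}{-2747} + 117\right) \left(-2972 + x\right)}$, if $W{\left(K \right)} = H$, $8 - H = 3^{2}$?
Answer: $- \frac{1848731}{237136307} \approx -0.0077961$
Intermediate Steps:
$H = -1$ ($H = 8 - 3^{2} = 8 - 9 = -1$)
$W{\left(K \right)} = -1$
$x = 1$ ($x = \left(-1\right) \left(-1\right) = 1$)
$\frac{2692}{\left(\frac{2131}{-2747} + 117\right) \left(-2972 + x\right)} = \frac{2692}{\left(\frac{2131}{-2747} + 117\right) \left(-2972 + 1\right)} = \frac{2692}{\left(2131 \left(- \frac{1}{2747}\right) + 117\right) \left(-2971\right)} = \frac{2692}{\left(- \frac{2131}{2747} + 117\right) \left(-2971\right)} = \frac{2692}{\frac{319268}{2747} \left(-2971\right)} = \frac{2692}{- \frac{948545228}{2747}} = 2692 \left(- \frac{2747}{948545228}\right) = - \frac{1848731}{237136307}$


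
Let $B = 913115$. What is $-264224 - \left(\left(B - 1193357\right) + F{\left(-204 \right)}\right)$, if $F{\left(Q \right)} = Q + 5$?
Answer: $16217$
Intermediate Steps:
$F{\left(Q \right)} = 5 + Q$
$-264224 - \left(\left(B - 1193357\right) + F{\left(-204 \right)}\right) = -264224 - \left(\left(913115 - 1193357\right) + \left(5 - 204\right)\right) = -264224 - \left(-280242 - 199\right) = -264224 - -280441 = -264224 + 280441 = 16217$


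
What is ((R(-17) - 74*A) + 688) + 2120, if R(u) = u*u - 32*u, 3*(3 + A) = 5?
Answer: 11219/3 ≈ 3739.7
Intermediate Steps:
A = -4/3 (A = -3 + (⅓)*5 = -3 + 5/3 = -4/3 ≈ -1.3333)
R(u) = u² - 32*u
((R(-17) - 74*A) + 688) + 2120 = ((-17*(-32 - 17) - 74*(-4/3)) + 688) + 2120 = ((-17*(-49) + 296/3) + 688) + 2120 = ((833 + 296/3) + 688) + 2120 = (2795/3 + 688) + 2120 = 4859/3 + 2120 = 11219/3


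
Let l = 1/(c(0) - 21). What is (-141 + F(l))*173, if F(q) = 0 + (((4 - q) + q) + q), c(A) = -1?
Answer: -521595/22 ≈ -23709.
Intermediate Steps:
l = -1/22 (l = 1/(-1 - 21) = 1/(-22) = -1/22 ≈ -0.045455)
F(q) = 4 + q (F(q) = 0 + (4 + q) = 4 + q)
(-141 + F(l))*173 = (-141 + (4 - 1/22))*173 = (-141 + 87/22)*173 = -3015/22*173 = -521595/22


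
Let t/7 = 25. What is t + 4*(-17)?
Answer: 107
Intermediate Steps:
t = 175 (t = 7*25 = 175)
t + 4*(-17) = 175 + 4*(-17) = 175 - 68 = 107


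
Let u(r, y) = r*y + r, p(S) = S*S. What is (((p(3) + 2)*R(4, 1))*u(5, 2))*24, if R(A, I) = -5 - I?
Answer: -23760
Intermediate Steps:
p(S) = S²
u(r, y) = r + r*y
(((p(3) + 2)*R(4, 1))*u(5, 2))*24 = (((3² + 2)*(-5 - 1*1))*(5*(1 + 2)))*24 = (((9 + 2)*(-5 - 1))*(5*3))*24 = ((11*(-6))*15)*24 = -66*15*24 = -990*24 = -23760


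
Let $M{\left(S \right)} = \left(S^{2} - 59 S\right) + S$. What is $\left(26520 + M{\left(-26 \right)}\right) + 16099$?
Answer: $44803$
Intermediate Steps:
$M{\left(S \right)} = S^{2} - 58 S$
$\left(26520 + M{\left(-26 \right)}\right) + 16099 = \left(26520 - 26 \left(-58 - 26\right)\right) + 16099 = \left(26520 - -2184\right) + 16099 = \left(26520 + 2184\right) + 16099 = 28704 + 16099 = 44803$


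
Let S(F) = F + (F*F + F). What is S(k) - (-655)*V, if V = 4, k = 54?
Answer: 5644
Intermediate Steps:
S(F) = F² + 2*F (S(F) = F + (F² + F) = F + (F + F²) = F² + 2*F)
S(k) - (-655)*V = 54*(2 + 54) - (-655)*4 = 54*56 - 1*(-2620) = 3024 + 2620 = 5644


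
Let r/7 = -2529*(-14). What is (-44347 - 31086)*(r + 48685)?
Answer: -22367921191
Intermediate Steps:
r = 247842 (r = 7*(-2529*(-14)) = 7*35406 = 247842)
(-44347 - 31086)*(r + 48685) = (-44347 - 31086)*(247842 + 48685) = -75433*296527 = -22367921191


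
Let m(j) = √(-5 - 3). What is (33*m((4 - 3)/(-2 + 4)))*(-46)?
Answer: -3036*I*√2 ≈ -4293.6*I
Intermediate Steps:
m(j) = 2*I*√2 (m(j) = √(-8) = 2*I*√2)
(33*m((4 - 3)/(-2 + 4)))*(-46) = (33*(2*I*√2))*(-46) = (66*I*√2)*(-46) = -3036*I*√2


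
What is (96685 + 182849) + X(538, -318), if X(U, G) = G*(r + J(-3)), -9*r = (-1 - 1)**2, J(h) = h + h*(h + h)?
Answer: 824716/3 ≈ 2.7491e+5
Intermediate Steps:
J(h) = h + 2*h**2 (J(h) = h + h*(2*h) = h + 2*h**2)
r = -4/9 (r = -(-1 - 1)**2/9 = -1/9*(-2)**2 = -1/9*4 = -4/9 ≈ -0.44444)
X(U, G) = 131*G/9 (X(U, G) = G*(-4/9 - 3*(1 + 2*(-3))) = G*(-4/9 - 3*(1 - 6)) = G*(-4/9 - 3*(-5)) = G*(-4/9 + 15) = G*(131/9) = 131*G/9)
(96685 + 182849) + X(538, -318) = (96685 + 182849) + (131/9)*(-318) = 279534 - 13886/3 = 824716/3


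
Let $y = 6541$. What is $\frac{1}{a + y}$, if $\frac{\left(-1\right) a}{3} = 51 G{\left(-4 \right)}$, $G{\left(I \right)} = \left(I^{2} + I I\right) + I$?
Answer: $\frac{1}{2257} \approx 0.00044307$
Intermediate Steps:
$G{\left(I \right)} = I + 2 I^{2}$ ($G{\left(I \right)} = \left(I^{2} + I^{2}\right) + I = 2 I^{2} + I = I + 2 I^{2}$)
$a = -4284$ ($a = - 3 \cdot 51 \left(- 4 \left(1 + 2 \left(-4\right)\right)\right) = - 3 \cdot 51 \left(- 4 \left(1 - 8\right)\right) = - 3 \cdot 51 \left(\left(-4\right) \left(-7\right)\right) = - 3 \cdot 51 \cdot 28 = \left(-3\right) 1428 = -4284$)
$\frac{1}{a + y} = \frac{1}{-4284 + 6541} = \frac{1}{2257}$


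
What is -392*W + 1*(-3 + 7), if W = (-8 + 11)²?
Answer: -3524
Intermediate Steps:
W = 9 (W = 3² = 9)
-392*W + 1*(-3 + 7) = -392*9 + 1*(-3 + 7) = -3528 + 1*4 = -3528 + 4 = -3524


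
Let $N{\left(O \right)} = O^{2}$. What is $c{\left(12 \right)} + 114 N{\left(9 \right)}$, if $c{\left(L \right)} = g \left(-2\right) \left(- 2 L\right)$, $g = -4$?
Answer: $9042$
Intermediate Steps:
$c{\left(L \right)} = - 16 L$ ($c{\left(L \right)} = \left(-4\right) \left(-2\right) \left(- 2 L\right) = 8 \left(- 2 L\right) = - 16 L$)
$c{\left(12 \right)} + 114 N{\left(9 \right)} = \left(-16\right) 12 + 114 \cdot 9^{2} = -192 + 114 \cdot 81 = -192 + 9234 = 9042$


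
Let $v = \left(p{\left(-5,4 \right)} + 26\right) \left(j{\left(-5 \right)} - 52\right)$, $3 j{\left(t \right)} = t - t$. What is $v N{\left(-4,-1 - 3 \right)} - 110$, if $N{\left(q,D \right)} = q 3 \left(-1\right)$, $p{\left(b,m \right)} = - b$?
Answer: $-19454$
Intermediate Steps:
$j{\left(t \right)} = 0$ ($j{\left(t \right)} = \frac{t - t}{3} = \frac{1}{3} \cdot 0 = 0$)
$N{\left(q,D \right)} = - 3 q$ ($N{\left(q,D \right)} = q \left(-3\right) = - 3 q$)
$v = -1612$ ($v = \left(\left(-1\right) \left(-5\right) + 26\right) \left(0 - 52\right) = \left(5 + 26\right) \left(-52\right) = 31 \left(-52\right) = -1612$)
$v N{\left(-4,-1 - 3 \right)} - 110 = - 1612 \left(\left(-3\right) \left(-4\right)\right) - 110 = \left(-1612\right) 12 - 110 = -19344 - 110 = -19454$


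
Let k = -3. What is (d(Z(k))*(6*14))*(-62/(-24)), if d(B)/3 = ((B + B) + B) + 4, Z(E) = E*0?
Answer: 2604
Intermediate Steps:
Z(E) = 0
d(B) = 12 + 9*B (d(B) = 3*(((B + B) + B) + 4) = 3*((2*B + B) + 4) = 3*(3*B + 4) = 3*(4 + 3*B) = 12 + 9*B)
(d(Z(k))*(6*14))*(-62/(-24)) = ((12 + 9*0)*(6*14))*(-62/(-24)) = ((12 + 0)*84)*(-62*(-1/24)) = (12*84)*(31/12) = 1008*(31/12) = 2604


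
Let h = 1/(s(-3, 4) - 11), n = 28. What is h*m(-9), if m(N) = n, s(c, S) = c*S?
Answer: -28/23 ≈ -1.2174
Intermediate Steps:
s(c, S) = S*c
m(N) = 28
h = -1/23 (h = 1/(4*(-3) - 11) = 1/(-12 - 11) = 1/(-23) = -1/23 ≈ -0.043478)
h*m(-9) = -1/23*28 = -28/23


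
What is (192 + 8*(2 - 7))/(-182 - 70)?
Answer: -38/63 ≈ -0.60317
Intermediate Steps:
(192 + 8*(2 - 7))/(-182 - 70) = (192 + 8*(-5))/(-252) = (192 - 40)*(-1/252) = 152*(-1/252) = -38/63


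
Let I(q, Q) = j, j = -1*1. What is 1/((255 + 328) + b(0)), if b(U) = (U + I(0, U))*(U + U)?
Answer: 1/583 ≈ 0.0017153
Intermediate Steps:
j = -1
I(q, Q) = -1
b(U) = 2*U*(-1 + U) (b(U) = (U - 1)*(U + U) = (-1 + U)*(2*U) = 2*U*(-1 + U))
1/((255 + 328) + b(0)) = 1/((255 + 328) + 2*0*(-1 + 0)) = 1/(583 + 2*0*(-1)) = 1/(583 + 0) = 1/583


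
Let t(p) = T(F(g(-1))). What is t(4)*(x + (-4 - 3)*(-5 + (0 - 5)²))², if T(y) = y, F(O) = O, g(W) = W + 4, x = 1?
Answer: 57963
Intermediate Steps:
g(W) = 4 + W
t(p) = 3 (t(p) = 4 - 1 = 3)
t(4)*(x + (-4 - 3)*(-5 + (0 - 5)²))² = 3*(1 + (-4 - 3)*(-5 + (0 - 5)²))² = 3*(1 - 7*(-5 + (-5)²))² = 3*(1 - 7*(-5 + 25))² = 3*(1 - 7*20)² = 3*(1 - 140)² = 3*(-139)² = 3*19321 = 57963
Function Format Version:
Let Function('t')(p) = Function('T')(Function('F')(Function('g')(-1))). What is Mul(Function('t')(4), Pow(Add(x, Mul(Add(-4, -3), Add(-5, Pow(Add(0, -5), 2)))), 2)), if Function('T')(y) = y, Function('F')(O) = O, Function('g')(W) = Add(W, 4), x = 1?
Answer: 57963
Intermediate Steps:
Function('g')(W) = Add(4, W)
Function('t')(p) = 3 (Function('t')(p) = Add(4, -1) = 3)
Mul(Function('t')(4), Pow(Add(x, Mul(Add(-4, -3), Add(-5, Pow(Add(0, -5), 2)))), 2)) = Mul(3, Pow(Add(1, Mul(Add(-4, -3), Add(-5, Pow(Add(0, -5), 2)))), 2)) = Mul(3, Pow(Add(1, Mul(-7, Add(-5, Pow(-5, 2)))), 2)) = Mul(3, Pow(Add(1, Mul(-7, Add(-5, 25))), 2)) = Mul(3, Pow(Add(1, Mul(-7, 20)), 2)) = Mul(3, Pow(Add(1, -140), 2)) = Mul(3, Pow(-139, 2)) = Mul(3, 19321) = 57963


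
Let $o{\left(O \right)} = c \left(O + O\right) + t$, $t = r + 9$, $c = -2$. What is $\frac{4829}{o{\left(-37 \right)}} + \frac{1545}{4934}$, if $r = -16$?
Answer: $\frac{24044131}{695694} \approx 34.561$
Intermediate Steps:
$t = -7$ ($t = -16 + 9 = -7$)
$o{\left(O \right)} = -7 - 4 O$ ($o{\left(O \right)} = - 2 \left(O + O\right) - 7 = - 2 \cdot 2 O - 7 = - 4 O - 7 = -7 - 4 O$)
$\frac{4829}{o{\left(-37 \right)}} + \frac{1545}{4934} = \frac{4829}{-7 - -148} + \frac{1545}{4934} = \frac{4829}{-7 + 148} + 1545 \cdot \frac{1}{4934} = \frac{4829}{141} + \frac{1545}{4934} = \frac{24044131}{695694}$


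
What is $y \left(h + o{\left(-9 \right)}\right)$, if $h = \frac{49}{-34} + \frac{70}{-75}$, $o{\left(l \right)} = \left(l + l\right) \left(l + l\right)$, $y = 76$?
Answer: $\frac{6233102}{255} \approx 24444.0$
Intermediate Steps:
$o{\left(l \right)} = 4 l^{2}$ ($o{\left(l \right)} = 2 l 2 l = 4 l^{2}$)
$h = - \frac{1211}{510}$ ($h = 49 \left(- \frac{1}{34}\right) + 70 \left(- \frac{1}{75}\right) = - \frac{49}{34} - \frac{14}{15} = - \frac{1211}{510} \approx -2.3745$)
$y \left(h + o{\left(-9 \right)}\right) = 76 \left(- \frac{1211}{510} + 4 \left(-9\right)^{2}\right) = 76 \left(- \frac{1211}{510} + 4 \cdot 81\right) = 76 \left(- \frac{1211}{510} + 324\right) = 76 \cdot \frac{164029}{510} = \frac{6233102}{255}$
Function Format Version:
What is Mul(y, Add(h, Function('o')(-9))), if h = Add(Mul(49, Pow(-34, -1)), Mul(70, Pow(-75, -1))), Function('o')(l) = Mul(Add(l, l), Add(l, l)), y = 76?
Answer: Rational(6233102, 255) ≈ 24444.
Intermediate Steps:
Function('o')(l) = Mul(4, Pow(l, 2)) (Function('o')(l) = Mul(Mul(2, l), Mul(2, l)) = Mul(4, Pow(l, 2)))
h = Rational(-1211, 510) (h = Add(Mul(49, Rational(-1, 34)), Mul(70, Rational(-1, 75))) = Add(Rational(-49, 34), Rational(-14, 15)) = Rational(-1211, 510) ≈ -2.3745)
Mul(y, Add(h, Function('o')(-9))) = Mul(76, Add(Rational(-1211, 510), Mul(4, Pow(-9, 2)))) = Mul(76, Add(Rational(-1211, 510), Mul(4, 81))) = Mul(76, Add(Rational(-1211, 510), 324)) = Mul(76, Rational(164029, 510)) = Rational(6233102, 255)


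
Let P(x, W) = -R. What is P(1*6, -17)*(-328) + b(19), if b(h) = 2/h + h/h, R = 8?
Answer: 49877/19 ≈ 2625.1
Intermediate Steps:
b(h) = 1 + 2/h (b(h) = 2/h + 1 = 1 + 2/h)
P(x, W) = -8 (P(x, W) = -1*8 = -8)
P(1*6, -17)*(-328) + b(19) = -8*(-328) + (2 + 19)/19 = 2624 + (1/19)*21 = 2624 + 21/19 = 49877/19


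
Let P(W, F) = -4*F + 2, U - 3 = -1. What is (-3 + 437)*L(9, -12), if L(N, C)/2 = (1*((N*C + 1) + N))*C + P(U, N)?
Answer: 991256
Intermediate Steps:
U = 2 (U = 3 - 1 = 2)
P(W, F) = 2 - 4*F
L(N, C) = 4 - 8*N + 2*C*(1 + N + C*N) (L(N, C) = 2*((1*((N*C + 1) + N))*C + (2 - 4*N)) = 2*((1*((C*N + 1) + N))*C + (2 - 4*N)) = 2*((1*((1 + C*N) + N))*C + (2 - 4*N)) = 2*((1*(1 + N + C*N))*C + (2 - 4*N)) = 2*((1 + N + C*N)*C + (2 - 4*N)) = 2*(C*(1 + N + C*N) + (2 - 4*N)) = 2*(2 - 4*N + C*(1 + N + C*N)) = 4 - 8*N + 2*C*(1 + N + C*N))
(-3 + 437)*L(9, -12) = (-3 + 437)*(4 - 8*9 + 2*(-12) + 2*(-12)*9 + 2*9*(-12)**2) = 434*(4 - 72 - 24 - 216 + 2*9*144) = 434*(4 - 72 - 24 - 216 + 2592) = 434*2284 = 991256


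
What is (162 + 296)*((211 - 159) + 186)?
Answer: 109004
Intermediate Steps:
(162 + 296)*((211 - 159) + 186) = 458*(52 + 186) = 458*238 = 109004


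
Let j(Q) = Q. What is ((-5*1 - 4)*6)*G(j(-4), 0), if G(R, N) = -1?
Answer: 54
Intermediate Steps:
((-5*1 - 4)*6)*G(j(-4), 0) = ((-5*1 - 4)*6)*(-1) = ((-5 - 4)*6)*(-1) = -9*6*(-1) = -54*(-1) = 54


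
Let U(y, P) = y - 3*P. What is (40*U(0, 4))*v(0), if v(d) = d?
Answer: 0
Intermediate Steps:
(40*U(0, 4))*v(0) = (40*(0 - 3*4))*0 = (40*(0 - 12))*0 = (40*(-12))*0 = -480*0 = 0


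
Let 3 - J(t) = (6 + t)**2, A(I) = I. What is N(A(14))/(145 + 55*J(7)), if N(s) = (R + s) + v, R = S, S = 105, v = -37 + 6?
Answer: -88/8985 ≈ -0.0097941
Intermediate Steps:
v = -31
R = 105
J(t) = 3 - (6 + t)**2
N(s) = 74 + s (N(s) = (105 + s) - 31 = 74 + s)
N(A(14))/(145 + 55*J(7)) = (74 + 14)/(145 + 55*(3 - (6 + 7)**2)) = 88/(145 + 55*(3 - 1*13**2)) = 88/(145 + 55*(3 - 1*169)) = 88/(145 + 55*(3 - 169)) = 88/(145 + 55*(-166)) = 88/(145 - 9130) = 88/(-8985) = 88*(-1/8985) = -88/8985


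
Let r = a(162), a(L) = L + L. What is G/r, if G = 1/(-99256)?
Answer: -1/32158944 ≈ -3.1096e-8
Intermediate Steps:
a(L) = 2*L
r = 324 (r = 2*162 = 324)
G = -1/99256 ≈ -1.0075e-5
G/r = -1/99256/324 = -1/99256*1/324 = -1/32158944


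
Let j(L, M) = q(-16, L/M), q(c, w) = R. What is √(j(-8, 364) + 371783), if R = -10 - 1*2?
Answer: √371771 ≈ 609.73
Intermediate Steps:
R = -12 (R = -10 - 2 = -12)
q(c, w) = -12
j(L, M) = -12
√(j(-8, 364) + 371783) = √(-12 + 371783) = √371771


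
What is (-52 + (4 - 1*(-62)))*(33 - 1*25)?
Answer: 112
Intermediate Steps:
(-52 + (4 - 1*(-62)))*(33 - 1*25) = (-52 + (4 + 62))*(33 - 25) = (-52 + 66)*8 = 14*8 = 112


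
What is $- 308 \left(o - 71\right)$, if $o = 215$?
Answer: $-44352$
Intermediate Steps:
$- 308 \left(o - 71\right) = - 308 \left(215 - 71\right) = \left(-308\right) 144 = -44352$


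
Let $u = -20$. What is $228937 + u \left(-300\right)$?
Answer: $234937$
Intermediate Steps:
$228937 + u \left(-300\right) = 228937 - -6000 = 228937 + 6000 = 234937$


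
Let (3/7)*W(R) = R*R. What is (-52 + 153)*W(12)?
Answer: 33936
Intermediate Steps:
W(R) = 7*R²/3 (W(R) = 7*(R*R)/3 = 7*R²/3)
(-52 + 153)*W(12) = (-52 + 153)*((7/3)*12²) = 101*((7/3)*144) = 101*336 = 33936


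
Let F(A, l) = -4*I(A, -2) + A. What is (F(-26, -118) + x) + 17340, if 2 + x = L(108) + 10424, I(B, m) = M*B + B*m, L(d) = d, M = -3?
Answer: 27324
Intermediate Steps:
I(B, m) = -3*B + B*m
x = 10530 (x = -2 + (108 + 10424) = -2 + 10532 = 10530)
F(A, l) = 21*A (F(A, l) = -4*A*(-3 - 2) + A = -4*A*(-5) + A = -(-20)*A + A = 20*A + A = 21*A)
(F(-26, -118) + x) + 17340 = (21*(-26) + 10530) + 17340 = (-546 + 10530) + 17340 = 9984 + 17340 = 27324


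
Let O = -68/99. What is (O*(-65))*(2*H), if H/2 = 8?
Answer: 141440/99 ≈ 1428.7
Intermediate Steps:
H = 16 (H = 2*8 = 16)
O = -68/99 (O = -68*1/99 = -68/99 ≈ -0.68687)
(O*(-65))*(2*H) = (-68/99*(-65))*(2*16) = (4420/99)*32 = 141440/99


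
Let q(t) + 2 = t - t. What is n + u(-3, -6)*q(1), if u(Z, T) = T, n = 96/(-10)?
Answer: 12/5 ≈ 2.4000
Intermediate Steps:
n = -48/5 (n = 96*(-⅒) = -48/5 ≈ -9.6000)
q(t) = -2 (q(t) = -2 + (t - t) = -2 + 0 = -2)
n + u(-3, -6)*q(1) = -48/5 - 6*(-2) = -48/5 + 12 = 12/5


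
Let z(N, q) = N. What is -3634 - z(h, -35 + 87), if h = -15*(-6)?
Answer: -3724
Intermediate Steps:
h = 90
-3634 - z(h, -35 + 87) = -3634 - 1*90 = -3634 - 90 = -3724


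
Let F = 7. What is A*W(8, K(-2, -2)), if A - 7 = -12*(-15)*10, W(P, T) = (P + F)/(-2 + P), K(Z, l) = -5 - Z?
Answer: 9035/2 ≈ 4517.5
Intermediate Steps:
W(P, T) = (7 + P)/(-2 + P) (W(P, T) = (P + 7)/(-2 + P) = (7 + P)/(-2 + P))
A = 1807 (A = 7 - 12*(-15)*10 = 7 + 180*10 = 7 + 1800 = 1807)
A*W(8, K(-2, -2)) = 1807*((7 + 8)/(-2 + 8)) = 1807*(15/6) = 1807*((1/6)*15) = 1807*(5/2) = 9035/2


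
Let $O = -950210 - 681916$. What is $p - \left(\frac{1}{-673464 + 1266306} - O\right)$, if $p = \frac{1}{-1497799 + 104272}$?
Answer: $- \frac{449455583487974951}{275380444578} \approx -1.6321 \cdot 10^{6}$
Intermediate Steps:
$O = -1632126$ ($O = -950210 - 681916 = -1632126$)
$p = - \frac{1}{1393527}$ ($p = \frac{1}{-1393527} = - \frac{1}{1393527} \approx -7.176 \cdot 10^{-7}$)
$p - \left(\frac{1}{-673464 + 1266306} - O\right) = - \frac{1}{1393527} - \left(\frac{1}{-673464 + 1266306} - -1632126\right) = - \frac{1}{1393527} - \left(\frac{1}{592842} + 1632126\right) = - \frac{1}{1393527} - \frac{967592842093}{592842} = - \frac{449455583487974951}{275380444578}$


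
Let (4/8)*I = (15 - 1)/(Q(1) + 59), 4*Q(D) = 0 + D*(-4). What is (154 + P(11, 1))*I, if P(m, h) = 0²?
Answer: 2156/29 ≈ 74.345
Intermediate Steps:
Q(D) = -D (Q(D) = (0 + D*(-4))/4 = (0 - 4*D)/4 = (-4*D)/4 = -D)
P(m, h) = 0
I = 14/29 (I = 2*((15 - 1)/(-1*1 + 59)) = 2*(14/(-1 + 59)) = 2*(14/58) = 2*(14*(1/58)) = 2*(7/29) = 14/29 ≈ 0.48276)
(154 + P(11, 1))*I = (154 + 0)*(14/29) = 154*(14/29) = 2156/29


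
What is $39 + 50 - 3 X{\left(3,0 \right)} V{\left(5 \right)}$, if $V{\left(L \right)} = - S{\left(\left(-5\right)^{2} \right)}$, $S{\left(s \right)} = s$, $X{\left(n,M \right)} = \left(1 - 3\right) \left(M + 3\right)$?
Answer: $-22461$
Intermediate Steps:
$X{\left(n,M \right)} = -6 - 2 M$ ($X{\left(n,M \right)} = - 2 \left(3 + M\right) = -6 - 2 M$)
$V{\left(L \right)} = -25$ ($V{\left(L \right)} = - \left(-5\right)^{2} = \left(-1\right) 25 = -25$)
$39 + 50 - 3 X{\left(3,0 \right)} V{\left(5 \right)} = 39 + 50 - 3 \left(-6 - 0\right) \left(-25\right) = 39 + 50 - 3 \left(-6 + 0\right) \left(-25\right) = 39 + 50 \left(-3\right) \left(-6\right) \left(-25\right) = 39 + 50 \cdot 18 \left(-25\right) = 39 + 50 \left(-450\right) = 39 - 22500 = -22461$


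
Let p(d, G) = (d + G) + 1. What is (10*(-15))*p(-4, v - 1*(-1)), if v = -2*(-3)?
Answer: -600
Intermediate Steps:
v = 6
p(d, G) = 1 + G + d (p(d, G) = (G + d) + 1 = 1 + G + d)
(10*(-15))*p(-4, v - 1*(-1)) = (10*(-15))*(1 + (6 - 1*(-1)) - 4) = -150*(1 + (6 + 1) - 4) = -150*(1 + 7 - 4) = -150*4 = -600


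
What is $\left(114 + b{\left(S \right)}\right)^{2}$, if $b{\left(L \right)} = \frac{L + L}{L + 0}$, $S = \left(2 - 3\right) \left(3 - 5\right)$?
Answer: $13456$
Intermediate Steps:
$S = 2$ ($S = \left(-1\right) \left(-2\right) = 2$)
$b{\left(L \right)} = 2$ ($b{\left(L \right)} = \frac{2 L}{L} = 2$)
$\left(114 + b{\left(S \right)}\right)^{2} = \left(114 + 2\right)^{2} = 116^{2} = 13456$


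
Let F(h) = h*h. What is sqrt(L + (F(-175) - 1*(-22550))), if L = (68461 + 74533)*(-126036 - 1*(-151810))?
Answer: sqrt(3685580531) ≈ 60709.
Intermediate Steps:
F(h) = h**2
L = 3685527356 (L = 142994*(-126036 + 151810) = 142994*25774 = 3685527356)
sqrt(L + (F(-175) - 1*(-22550))) = sqrt(3685527356 + ((-175)**2 - 1*(-22550))) = sqrt(3685527356 + (30625 + 22550)) = sqrt(3685527356 + 53175) = sqrt(3685580531)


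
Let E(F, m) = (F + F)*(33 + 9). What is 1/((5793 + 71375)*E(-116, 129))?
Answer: -1/751924992 ≈ -1.3299e-9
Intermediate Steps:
E(F, m) = 84*F (E(F, m) = (2*F)*42 = 84*F)
1/((5793 + 71375)*E(-116, 129)) = 1/((5793 + 71375)*((84*(-116)))) = 1/(77168*(-9744)) = (1/77168)*(-1/9744) = -1/751924992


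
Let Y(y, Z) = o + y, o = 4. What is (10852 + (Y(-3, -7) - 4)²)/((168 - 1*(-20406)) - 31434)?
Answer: -10861/10860 ≈ -1.0001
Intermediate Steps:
Y(y, Z) = 4 + y
(10852 + (Y(-3, -7) - 4)²)/((168 - 1*(-20406)) - 31434) = (10852 + ((4 - 3) - 4)²)/((168 - 1*(-20406)) - 31434) = (10852 + (1 - 4)²)/((168 + 20406) - 31434) = (10852 + (-3)²)/(20574 - 31434) = (10852 + 9)/(-10860) = 10861*(-1/10860) = -10861/10860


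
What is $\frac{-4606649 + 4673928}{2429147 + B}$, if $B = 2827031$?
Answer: $\frac{67279}{5256178} \approx 0.0128$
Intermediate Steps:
$\frac{-4606649 + 4673928}{2429147 + B} = \frac{-4606649 + 4673928}{2429147 + 2827031} = \frac{67279}{5256178}$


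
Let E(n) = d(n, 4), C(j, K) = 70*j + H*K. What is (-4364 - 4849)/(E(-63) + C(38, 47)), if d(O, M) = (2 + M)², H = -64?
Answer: 3071/104 ≈ 29.529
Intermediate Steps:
C(j, K) = -64*K + 70*j (C(j, K) = 70*j - 64*K = -64*K + 70*j)
E(n) = 36 (E(n) = (2 + 4)² = 6² = 36)
(-4364 - 4849)/(E(-63) + C(38, 47)) = (-4364 - 4849)/(36 + (-64*47 + 70*38)) = -9213/(36 + (-3008 + 2660)) = -9213/(36 - 348) = -9213/(-312) = -9213*(-1/312) = 3071/104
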